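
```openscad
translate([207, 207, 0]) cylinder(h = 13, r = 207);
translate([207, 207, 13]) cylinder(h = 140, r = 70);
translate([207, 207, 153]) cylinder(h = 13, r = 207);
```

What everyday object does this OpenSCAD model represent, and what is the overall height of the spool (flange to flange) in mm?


A spool. The overall height is 166 mm.

Three coaxial cylinders, large–small–large — a spool. Two 13 mm flanges and a 140 mm core give 13 + 140 + 13 = 166 mm.


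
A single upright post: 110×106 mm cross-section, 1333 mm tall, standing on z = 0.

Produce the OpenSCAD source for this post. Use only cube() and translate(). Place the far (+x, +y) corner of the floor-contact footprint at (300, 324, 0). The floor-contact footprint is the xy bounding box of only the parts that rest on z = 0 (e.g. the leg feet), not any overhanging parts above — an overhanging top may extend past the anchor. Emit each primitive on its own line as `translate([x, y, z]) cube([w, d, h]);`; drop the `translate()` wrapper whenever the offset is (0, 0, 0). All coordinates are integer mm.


translate([190, 218, 0]) cube([110, 106, 1333]);


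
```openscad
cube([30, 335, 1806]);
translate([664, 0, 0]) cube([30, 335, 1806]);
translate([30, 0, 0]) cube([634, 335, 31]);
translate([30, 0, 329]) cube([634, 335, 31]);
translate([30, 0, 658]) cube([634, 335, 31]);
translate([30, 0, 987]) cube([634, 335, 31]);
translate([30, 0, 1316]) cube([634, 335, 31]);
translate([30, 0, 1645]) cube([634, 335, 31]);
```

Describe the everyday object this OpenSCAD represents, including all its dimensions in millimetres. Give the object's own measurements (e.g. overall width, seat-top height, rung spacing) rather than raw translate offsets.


An open bookshelf. Two side panels, each 30 mm thick, 335 mm deep and 1806 mm tall, stand 694 mm apart (outside-to-outside). Between them sit 6 shelves, each 31 mm thick and 335 mm deep, spanning the full gap between the sides. The bottom shelf rests on the floor (its underside at z = 0) and the clear gap between one shelf's top and the next shelf's underside is 298 mm.


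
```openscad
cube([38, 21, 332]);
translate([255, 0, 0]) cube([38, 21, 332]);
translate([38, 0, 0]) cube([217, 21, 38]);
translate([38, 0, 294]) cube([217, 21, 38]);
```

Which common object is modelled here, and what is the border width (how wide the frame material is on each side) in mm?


A picture frame. The border width is 38 mm.

Four thin pieces enclosing a rectangular opening — a picture frame. The two full-height stiles are 332 mm tall; the top rail sits at z = 294 and is 38 mm tall, so the border above the opening is 332 − 294 = 38 mm, matching the stile x-width.


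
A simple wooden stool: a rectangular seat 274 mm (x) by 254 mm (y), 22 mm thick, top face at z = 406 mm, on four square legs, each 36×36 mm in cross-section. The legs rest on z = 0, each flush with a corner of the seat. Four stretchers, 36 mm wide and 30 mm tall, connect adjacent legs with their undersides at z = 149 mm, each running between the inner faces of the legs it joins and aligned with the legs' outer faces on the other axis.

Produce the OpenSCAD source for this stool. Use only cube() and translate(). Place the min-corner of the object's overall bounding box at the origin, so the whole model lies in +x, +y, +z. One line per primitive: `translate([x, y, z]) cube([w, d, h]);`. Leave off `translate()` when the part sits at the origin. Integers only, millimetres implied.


translate([0, 0, 384]) cube([274, 254, 22]);
cube([36, 36, 384]);
translate([238, 0, 0]) cube([36, 36, 384]);
translate([0, 218, 0]) cube([36, 36, 384]);
translate([238, 218, 0]) cube([36, 36, 384]);
translate([36, 0, 149]) cube([202, 36, 30]);
translate([36, 218, 149]) cube([202, 36, 30]);
translate([0, 36, 149]) cube([36, 182, 30]);
translate([238, 36, 149]) cube([36, 182, 30]);


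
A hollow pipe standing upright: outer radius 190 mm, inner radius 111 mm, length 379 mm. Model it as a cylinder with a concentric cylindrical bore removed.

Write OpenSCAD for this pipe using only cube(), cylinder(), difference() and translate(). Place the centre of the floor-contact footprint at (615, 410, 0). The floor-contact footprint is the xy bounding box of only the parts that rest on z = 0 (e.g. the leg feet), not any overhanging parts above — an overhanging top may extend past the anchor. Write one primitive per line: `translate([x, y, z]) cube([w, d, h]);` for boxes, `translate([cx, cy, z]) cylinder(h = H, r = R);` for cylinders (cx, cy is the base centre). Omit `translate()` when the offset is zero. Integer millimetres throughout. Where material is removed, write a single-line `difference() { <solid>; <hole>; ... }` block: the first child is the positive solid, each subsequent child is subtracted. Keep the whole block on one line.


difference() { translate([615, 410, 0]) cylinder(h = 379, r = 190); translate([615, 410, 0]) cylinder(h = 379, r = 111); }


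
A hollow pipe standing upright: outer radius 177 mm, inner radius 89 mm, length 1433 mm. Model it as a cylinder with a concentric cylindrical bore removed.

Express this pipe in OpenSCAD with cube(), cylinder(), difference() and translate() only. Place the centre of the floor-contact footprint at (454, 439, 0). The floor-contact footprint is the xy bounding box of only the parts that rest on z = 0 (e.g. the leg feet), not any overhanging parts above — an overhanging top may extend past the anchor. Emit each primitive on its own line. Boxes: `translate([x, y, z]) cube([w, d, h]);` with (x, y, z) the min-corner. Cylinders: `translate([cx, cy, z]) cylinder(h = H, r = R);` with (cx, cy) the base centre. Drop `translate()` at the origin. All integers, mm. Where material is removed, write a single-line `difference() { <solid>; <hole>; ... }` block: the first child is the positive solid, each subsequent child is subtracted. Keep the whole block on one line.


difference() { translate([454, 439, 0]) cylinder(h = 1433, r = 177); translate([454, 439, 0]) cylinder(h = 1433, r = 89); }


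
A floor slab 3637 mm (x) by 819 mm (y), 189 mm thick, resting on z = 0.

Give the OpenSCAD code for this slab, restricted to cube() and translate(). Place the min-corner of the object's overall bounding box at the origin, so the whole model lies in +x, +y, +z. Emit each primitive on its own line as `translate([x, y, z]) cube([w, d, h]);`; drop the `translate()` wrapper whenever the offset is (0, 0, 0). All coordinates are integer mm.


cube([3637, 819, 189]);


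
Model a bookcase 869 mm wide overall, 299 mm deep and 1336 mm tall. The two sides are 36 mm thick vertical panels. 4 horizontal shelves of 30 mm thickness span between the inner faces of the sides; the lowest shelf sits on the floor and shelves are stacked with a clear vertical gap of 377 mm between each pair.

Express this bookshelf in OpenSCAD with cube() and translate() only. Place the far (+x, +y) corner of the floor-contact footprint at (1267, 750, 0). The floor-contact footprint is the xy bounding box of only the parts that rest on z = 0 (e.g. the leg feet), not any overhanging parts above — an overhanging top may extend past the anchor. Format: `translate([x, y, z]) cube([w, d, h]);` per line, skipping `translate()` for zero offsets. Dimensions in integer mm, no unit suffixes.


translate([398, 451, 0]) cube([36, 299, 1336]);
translate([1231, 451, 0]) cube([36, 299, 1336]);
translate([434, 451, 0]) cube([797, 299, 30]);
translate([434, 451, 407]) cube([797, 299, 30]);
translate([434, 451, 814]) cube([797, 299, 30]);
translate([434, 451, 1221]) cube([797, 299, 30]);


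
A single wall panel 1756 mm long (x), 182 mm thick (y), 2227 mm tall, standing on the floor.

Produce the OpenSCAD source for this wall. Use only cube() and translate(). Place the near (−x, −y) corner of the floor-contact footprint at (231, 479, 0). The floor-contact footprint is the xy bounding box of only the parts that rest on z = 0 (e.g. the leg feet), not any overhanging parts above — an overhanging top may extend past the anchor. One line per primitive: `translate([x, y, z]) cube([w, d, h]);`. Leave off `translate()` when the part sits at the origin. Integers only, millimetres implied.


translate([231, 479, 0]) cube([1756, 182, 2227]);


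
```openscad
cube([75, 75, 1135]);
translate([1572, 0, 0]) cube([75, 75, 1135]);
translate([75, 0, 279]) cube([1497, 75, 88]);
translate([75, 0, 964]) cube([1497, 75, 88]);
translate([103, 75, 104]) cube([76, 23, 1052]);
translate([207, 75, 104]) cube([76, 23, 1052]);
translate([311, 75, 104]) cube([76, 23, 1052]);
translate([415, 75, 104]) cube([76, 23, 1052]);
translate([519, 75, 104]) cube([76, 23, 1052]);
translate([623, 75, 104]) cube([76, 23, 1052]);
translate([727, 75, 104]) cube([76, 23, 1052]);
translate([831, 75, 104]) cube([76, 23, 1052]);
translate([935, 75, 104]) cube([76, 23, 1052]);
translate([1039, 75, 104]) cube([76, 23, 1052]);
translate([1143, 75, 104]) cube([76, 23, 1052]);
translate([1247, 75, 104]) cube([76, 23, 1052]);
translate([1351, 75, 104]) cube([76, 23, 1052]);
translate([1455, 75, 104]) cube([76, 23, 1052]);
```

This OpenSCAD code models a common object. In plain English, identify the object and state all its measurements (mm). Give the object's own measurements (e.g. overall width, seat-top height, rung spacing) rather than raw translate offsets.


A fence section. Two 75×75 mm posts, 1135 mm tall, stand on the floor with a clear span of 1497 mm between their inner faces. Two horizontal rails of 75×88 mm section span the gap between the posts with their undersides at z = 279 mm and z = 964 mm, flush with the posts' −y face. 14 pickets, each 76 mm wide, 23 mm thick and 1052 mm tall, are fixed to the +y face of the rails with their bottoms at z = 104 mm, spaced across the span with a 28 mm gap after the −x post and between neighbouring pickets, with 41 mm left before the +x post.


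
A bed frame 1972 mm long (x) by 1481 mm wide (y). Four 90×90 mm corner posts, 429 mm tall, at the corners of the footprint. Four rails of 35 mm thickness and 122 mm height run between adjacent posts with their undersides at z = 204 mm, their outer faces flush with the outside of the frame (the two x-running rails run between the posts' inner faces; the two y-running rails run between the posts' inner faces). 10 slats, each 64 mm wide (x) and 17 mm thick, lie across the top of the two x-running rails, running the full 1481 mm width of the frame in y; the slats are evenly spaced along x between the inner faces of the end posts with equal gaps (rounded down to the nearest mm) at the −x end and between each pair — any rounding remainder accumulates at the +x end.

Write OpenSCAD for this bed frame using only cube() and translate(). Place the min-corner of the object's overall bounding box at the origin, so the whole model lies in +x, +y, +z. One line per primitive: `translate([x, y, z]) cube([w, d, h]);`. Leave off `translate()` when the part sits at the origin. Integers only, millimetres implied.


cube([90, 90, 429]);
translate([0, 1391, 0]) cube([90, 90, 429]);
translate([1882, 0, 0]) cube([90, 90, 429]);
translate([1882, 1391, 0]) cube([90, 90, 429]);
translate([90, 0, 204]) cube([1792, 35, 122]);
translate([90, 1446, 204]) cube([1792, 35, 122]);
translate([0, 90, 204]) cube([35, 1301, 122]);
translate([1937, 90, 204]) cube([35, 1301, 122]);
translate([194, 0, 326]) cube([64, 1481, 17]);
translate([362, 0, 326]) cube([64, 1481, 17]);
translate([530, 0, 326]) cube([64, 1481, 17]);
translate([698, 0, 326]) cube([64, 1481, 17]);
translate([866, 0, 326]) cube([64, 1481, 17]);
translate([1034, 0, 326]) cube([64, 1481, 17]);
translate([1202, 0, 326]) cube([64, 1481, 17]);
translate([1370, 0, 326]) cube([64, 1481, 17]);
translate([1538, 0, 326]) cube([64, 1481, 17]);
translate([1706, 0, 326]) cube([64, 1481, 17]);


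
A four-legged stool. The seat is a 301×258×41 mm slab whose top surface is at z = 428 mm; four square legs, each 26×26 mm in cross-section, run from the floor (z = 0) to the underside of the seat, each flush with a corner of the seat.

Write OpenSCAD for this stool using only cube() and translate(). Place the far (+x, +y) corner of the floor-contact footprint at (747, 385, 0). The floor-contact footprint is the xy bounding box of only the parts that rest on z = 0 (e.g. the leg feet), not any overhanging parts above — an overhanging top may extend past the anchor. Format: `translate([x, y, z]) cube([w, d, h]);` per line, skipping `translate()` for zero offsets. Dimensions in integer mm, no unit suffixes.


translate([446, 127, 387]) cube([301, 258, 41]);
translate([446, 127, 0]) cube([26, 26, 387]);
translate([721, 127, 0]) cube([26, 26, 387]);
translate([446, 359, 0]) cube([26, 26, 387]);
translate([721, 359, 0]) cube([26, 26, 387]);


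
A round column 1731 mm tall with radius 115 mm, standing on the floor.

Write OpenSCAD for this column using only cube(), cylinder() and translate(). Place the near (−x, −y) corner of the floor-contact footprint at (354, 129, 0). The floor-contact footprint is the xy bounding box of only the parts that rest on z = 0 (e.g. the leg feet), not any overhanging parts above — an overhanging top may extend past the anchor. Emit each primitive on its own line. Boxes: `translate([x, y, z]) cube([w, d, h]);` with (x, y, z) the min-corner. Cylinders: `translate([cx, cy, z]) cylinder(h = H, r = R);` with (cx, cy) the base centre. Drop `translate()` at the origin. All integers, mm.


translate([469, 244, 0]) cylinder(h = 1731, r = 115);


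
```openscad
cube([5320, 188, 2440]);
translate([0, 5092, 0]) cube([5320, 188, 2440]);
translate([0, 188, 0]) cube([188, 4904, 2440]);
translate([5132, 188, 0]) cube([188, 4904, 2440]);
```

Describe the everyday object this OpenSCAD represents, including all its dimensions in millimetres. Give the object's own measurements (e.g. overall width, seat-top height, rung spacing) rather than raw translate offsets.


The wall frame of a small rectangular building: four walls, each 2440 mm tall and 188 mm thick, enclosing a footprint 5320 mm (x) by 5280 mm (y) outside-to-outside, with no floor or roof. The front and back walls (the −y and +y sides) span the full width; the two side walls fit between them.


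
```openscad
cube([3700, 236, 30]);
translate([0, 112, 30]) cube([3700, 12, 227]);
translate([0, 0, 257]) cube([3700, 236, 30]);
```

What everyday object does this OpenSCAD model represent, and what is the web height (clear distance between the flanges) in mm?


An I-beam. The web height is 227 mm.

Two wide flanges with a thin centred web — an I-beam. Overall 287 mm minus two 30 mm flanges gives a web of 287 − 2·30 = 227 mm.


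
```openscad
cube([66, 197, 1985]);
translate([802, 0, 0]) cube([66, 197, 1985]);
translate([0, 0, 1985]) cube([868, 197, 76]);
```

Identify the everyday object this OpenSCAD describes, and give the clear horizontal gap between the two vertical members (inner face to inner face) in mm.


A door frame. The clear opening width is 736 mm.

Two 1985 mm tall posts with a header on top — a door frame. The left jamb is 66 mm wide at x = 0; the right jamb starts at x = 802. The clear opening is 802 − 66 = 736 mm.


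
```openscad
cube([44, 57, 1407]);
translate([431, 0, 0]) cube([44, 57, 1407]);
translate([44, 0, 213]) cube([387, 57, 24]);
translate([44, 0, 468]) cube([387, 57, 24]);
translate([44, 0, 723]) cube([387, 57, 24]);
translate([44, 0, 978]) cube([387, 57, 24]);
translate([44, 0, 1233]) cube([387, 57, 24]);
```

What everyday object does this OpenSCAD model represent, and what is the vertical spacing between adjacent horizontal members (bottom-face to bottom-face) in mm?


A ladder. The rung spacing is 255 mm.

Two tall 44×57 posts with 5 short bars between them — a ladder. Adjacent rungs sit at z = 213 and z = 468, so the spacing is 468 − 213 = 255 mm.


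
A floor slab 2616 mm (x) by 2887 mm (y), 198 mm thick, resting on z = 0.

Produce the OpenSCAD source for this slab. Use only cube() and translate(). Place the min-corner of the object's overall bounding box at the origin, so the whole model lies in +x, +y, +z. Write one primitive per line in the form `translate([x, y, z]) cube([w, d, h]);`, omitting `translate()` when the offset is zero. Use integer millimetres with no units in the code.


cube([2616, 2887, 198]);


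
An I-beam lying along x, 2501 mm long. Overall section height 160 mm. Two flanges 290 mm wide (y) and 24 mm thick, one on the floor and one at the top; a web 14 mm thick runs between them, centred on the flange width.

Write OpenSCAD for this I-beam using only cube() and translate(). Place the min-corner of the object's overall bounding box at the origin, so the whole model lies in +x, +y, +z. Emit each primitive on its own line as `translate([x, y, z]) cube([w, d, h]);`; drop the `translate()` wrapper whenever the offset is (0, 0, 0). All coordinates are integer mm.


cube([2501, 290, 24]);
translate([0, 138, 24]) cube([2501, 14, 112]);
translate([0, 0, 136]) cube([2501, 290, 24]);


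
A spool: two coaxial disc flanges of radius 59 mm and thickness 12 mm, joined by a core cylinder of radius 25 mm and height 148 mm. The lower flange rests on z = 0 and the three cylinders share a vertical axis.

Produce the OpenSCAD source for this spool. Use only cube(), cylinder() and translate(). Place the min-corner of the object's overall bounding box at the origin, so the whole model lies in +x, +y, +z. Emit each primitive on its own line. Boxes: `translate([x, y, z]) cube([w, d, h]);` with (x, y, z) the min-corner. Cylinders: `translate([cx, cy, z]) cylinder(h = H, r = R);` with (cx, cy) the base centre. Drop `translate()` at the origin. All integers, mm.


translate([59, 59, 0]) cylinder(h = 12, r = 59);
translate([59, 59, 12]) cylinder(h = 148, r = 25);
translate([59, 59, 160]) cylinder(h = 12, r = 59);


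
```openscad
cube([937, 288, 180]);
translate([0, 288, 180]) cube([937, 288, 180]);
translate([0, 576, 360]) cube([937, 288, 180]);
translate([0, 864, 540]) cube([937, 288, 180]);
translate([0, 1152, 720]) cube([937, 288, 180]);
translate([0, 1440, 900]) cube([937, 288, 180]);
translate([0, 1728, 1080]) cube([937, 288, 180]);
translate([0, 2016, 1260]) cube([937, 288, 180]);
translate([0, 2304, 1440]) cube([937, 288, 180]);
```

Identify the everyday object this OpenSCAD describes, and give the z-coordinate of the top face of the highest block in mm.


A staircase. The total rise is 1620 mm.

9 identical blocks, each offset up and back from the previous — a staircase. Each step is 180 mm tall and there are 9 of them, so the total rise is 9 × 180 = 1620 mm.


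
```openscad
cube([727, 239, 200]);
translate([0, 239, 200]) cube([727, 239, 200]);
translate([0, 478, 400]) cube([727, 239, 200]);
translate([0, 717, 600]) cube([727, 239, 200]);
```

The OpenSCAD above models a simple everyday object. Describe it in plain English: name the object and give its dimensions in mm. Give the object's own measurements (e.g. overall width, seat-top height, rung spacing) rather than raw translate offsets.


A straight staircase of 4 solid steps. Each step is 727 mm wide (x), 239 mm deep (y, the going) and 200 mm tall (the rise). The first step rests on the floor; each subsequent step sits one going further in +y and one rise higher in +z, directly behind and above the previous step with no overlap.


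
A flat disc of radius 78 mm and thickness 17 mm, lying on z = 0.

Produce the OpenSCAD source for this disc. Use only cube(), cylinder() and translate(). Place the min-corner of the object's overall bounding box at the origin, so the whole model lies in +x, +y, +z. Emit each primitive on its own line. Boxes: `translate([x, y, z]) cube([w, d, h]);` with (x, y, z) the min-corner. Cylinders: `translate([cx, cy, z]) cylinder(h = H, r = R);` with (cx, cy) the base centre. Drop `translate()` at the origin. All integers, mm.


translate([78, 78, 0]) cylinder(h = 17, r = 78);


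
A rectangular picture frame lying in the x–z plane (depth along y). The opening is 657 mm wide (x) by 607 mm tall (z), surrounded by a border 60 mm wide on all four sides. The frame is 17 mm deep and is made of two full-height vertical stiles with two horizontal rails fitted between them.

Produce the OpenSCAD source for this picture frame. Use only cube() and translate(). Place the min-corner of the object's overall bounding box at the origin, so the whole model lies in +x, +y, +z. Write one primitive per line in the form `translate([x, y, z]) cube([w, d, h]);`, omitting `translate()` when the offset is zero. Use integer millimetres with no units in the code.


cube([60, 17, 727]);
translate([717, 0, 0]) cube([60, 17, 727]);
translate([60, 0, 0]) cube([657, 17, 60]);
translate([60, 0, 667]) cube([657, 17, 60]);


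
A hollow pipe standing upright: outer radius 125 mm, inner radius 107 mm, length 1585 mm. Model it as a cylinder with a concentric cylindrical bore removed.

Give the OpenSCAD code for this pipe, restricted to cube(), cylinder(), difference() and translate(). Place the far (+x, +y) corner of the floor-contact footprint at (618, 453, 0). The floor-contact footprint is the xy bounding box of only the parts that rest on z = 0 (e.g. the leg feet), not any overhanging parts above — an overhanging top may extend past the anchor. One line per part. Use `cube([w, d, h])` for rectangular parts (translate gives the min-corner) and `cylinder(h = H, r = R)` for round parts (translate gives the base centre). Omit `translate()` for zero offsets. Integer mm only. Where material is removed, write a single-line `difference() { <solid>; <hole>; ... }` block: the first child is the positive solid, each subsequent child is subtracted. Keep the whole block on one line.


difference() { translate([493, 328, 0]) cylinder(h = 1585, r = 125); translate([493, 328, 0]) cylinder(h = 1585, r = 107); }


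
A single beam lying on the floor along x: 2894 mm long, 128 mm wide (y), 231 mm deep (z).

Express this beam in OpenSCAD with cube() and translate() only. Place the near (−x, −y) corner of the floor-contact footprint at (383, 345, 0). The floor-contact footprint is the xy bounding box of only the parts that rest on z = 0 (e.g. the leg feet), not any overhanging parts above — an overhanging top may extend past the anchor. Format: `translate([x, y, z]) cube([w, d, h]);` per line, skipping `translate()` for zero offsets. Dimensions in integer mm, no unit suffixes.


translate([383, 345, 0]) cube([2894, 128, 231]);


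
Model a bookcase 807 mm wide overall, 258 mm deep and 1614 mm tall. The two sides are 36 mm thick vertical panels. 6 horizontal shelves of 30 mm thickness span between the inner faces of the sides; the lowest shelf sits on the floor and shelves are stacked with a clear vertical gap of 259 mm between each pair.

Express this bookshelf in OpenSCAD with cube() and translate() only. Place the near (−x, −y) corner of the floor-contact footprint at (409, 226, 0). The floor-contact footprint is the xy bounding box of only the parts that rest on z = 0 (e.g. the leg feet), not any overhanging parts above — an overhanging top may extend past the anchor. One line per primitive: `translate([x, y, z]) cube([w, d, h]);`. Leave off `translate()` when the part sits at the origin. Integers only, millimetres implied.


translate([409, 226, 0]) cube([36, 258, 1614]);
translate([1180, 226, 0]) cube([36, 258, 1614]);
translate([445, 226, 0]) cube([735, 258, 30]);
translate([445, 226, 289]) cube([735, 258, 30]);
translate([445, 226, 578]) cube([735, 258, 30]);
translate([445, 226, 867]) cube([735, 258, 30]);
translate([445, 226, 1156]) cube([735, 258, 30]);
translate([445, 226, 1445]) cube([735, 258, 30]);


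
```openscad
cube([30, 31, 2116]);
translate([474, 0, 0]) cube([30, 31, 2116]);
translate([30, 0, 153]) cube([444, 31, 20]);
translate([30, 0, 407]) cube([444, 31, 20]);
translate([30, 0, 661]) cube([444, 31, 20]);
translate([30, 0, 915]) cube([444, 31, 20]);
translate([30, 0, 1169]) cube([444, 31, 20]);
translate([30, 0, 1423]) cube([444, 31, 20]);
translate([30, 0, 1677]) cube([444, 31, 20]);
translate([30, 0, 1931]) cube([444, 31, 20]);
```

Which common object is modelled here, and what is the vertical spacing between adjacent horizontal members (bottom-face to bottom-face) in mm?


A ladder. The rung spacing is 254 mm.

Two tall 30×31 posts with 8 short bars between them — a ladder. Adjacent rungs sit at z = 153 and z = 407, so the spacing is 407 − 153 = 254 mm.


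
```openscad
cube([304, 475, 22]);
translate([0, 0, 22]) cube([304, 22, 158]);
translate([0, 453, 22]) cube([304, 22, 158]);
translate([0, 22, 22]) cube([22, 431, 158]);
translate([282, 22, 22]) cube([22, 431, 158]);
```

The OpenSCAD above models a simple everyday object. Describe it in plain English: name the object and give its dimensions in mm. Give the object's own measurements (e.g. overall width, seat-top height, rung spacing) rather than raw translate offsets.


An open-topped rectangular box: outside dimensions 304×475×180 mm, with a uniform wall and base thickness of 22 mm. The base is a full 304×475 slab on the floor; four walls sit on top of the base. The front and back walls (the −y and +y sides) span the full width; the two side walls fit between them.


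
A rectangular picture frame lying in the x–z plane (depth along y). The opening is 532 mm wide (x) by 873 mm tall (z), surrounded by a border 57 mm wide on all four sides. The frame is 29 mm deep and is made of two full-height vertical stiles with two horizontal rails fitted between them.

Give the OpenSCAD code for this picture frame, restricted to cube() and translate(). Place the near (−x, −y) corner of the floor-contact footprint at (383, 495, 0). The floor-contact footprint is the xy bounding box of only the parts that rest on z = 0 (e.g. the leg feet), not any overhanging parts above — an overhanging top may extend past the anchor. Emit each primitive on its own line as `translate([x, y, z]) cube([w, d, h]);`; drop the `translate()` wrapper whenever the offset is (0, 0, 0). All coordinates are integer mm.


translate([383, 495, 0]) cube([57, 29, 987]);
translate([972, 495, 0]) cube([57, 29, 987]);
translate([440, 495, 0]) cube([532, 29, 57]);
translate([440, 495, 930]) cube([532, 29, 57]);


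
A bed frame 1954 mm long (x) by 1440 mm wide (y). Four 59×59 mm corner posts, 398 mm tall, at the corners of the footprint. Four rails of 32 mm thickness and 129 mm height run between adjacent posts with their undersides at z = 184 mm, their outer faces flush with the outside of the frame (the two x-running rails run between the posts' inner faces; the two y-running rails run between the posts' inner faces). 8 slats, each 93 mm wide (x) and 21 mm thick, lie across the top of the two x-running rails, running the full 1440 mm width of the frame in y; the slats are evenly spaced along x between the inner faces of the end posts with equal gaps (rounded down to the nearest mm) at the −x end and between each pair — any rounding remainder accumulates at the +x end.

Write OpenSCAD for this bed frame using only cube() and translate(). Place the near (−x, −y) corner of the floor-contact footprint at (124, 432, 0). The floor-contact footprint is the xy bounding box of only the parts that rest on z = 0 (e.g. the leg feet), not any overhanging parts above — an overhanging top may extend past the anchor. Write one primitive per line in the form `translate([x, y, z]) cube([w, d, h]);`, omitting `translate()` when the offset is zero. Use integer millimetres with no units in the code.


translate([124, 432, 0]) cube([59, 59, 398]);
translate([124, 1813, 0]) cube([59, 59, 398]);
translate([2019, 432, 0]) cube([59, 59, 398]);
translate([2019, 1813, 0]) cube([59, 59, 398]);
translate([183, 432, 184]) cube([1836, 32, 129]);
translate([183, 1840, 184]) cube([1836, 32, 129]);
translate([124, 491, 184]) cube([32, 1322, 129]);
translate([2046, 491, 184]) cube([32, 1322, 129]);
translate([304, 432, 313]) cube([93, 1440, 21]);
translate([518, 432, 313]) cube([93, 1440, 21]);
translate([732, 432, 313]) cube([93, 1440, 21]);
translate([946, 432, 313]) cube([93, 1440, 21]);
translate([1160, 432, 313]) cube([93, 1440, 21]);
translate([1374, 432, 313]) cube([93, 1440, 21]);
translate([1588, 432, 313]) cube([93, 1440, 21]);
translate([1802, 432, 313]) cube([93, 1440, 21]);


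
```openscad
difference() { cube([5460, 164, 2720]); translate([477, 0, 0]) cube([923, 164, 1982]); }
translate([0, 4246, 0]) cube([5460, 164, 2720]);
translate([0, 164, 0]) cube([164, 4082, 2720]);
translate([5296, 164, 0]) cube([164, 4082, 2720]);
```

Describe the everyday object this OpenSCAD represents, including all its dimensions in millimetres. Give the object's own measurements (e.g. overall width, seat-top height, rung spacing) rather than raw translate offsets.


A single room: four walls, each 2720 mm tall and 164 mm thick, enclosing an outside footprint 5460×4410 mm (x × y), no floor or roof. The front and back walls (−y and +y sides) run the full x-width; the side walls fit between their inner faces. A door opening 923 mm wide and 1982 mm tall is cut through the front wall from the floor up, its −x edge 477 mm from the wall's −x end.


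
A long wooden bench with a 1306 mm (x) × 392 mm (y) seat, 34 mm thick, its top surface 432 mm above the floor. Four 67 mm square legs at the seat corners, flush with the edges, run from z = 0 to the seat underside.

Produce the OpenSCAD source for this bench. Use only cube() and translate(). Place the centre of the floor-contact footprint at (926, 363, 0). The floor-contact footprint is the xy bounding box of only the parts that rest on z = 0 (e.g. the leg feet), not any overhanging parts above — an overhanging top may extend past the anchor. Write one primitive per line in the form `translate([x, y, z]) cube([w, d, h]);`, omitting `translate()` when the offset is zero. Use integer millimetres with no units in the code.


translate([273, 167, 398]) cube([1306, 392, 34]);
translate([273, 167, 0]) cube([67, 67, 398]);
translate([273, 492, 0]) cube([67, 67, 398]);
translate([1512, 167, 0]) cube([67, 67, 398]);
translate([1512, 492, 0]) cube([67, 67, 398]);


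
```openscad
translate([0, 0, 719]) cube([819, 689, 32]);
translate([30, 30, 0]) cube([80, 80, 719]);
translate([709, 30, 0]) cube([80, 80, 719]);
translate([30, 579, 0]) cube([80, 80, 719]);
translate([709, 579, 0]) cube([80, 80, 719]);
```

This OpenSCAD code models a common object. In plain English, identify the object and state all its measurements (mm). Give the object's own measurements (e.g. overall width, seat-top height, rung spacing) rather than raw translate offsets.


A table: top 819 mm (x) × 689 mm (y), 32 mm thick, upper face at z = 751 mm, on four 80×80 mm square legs, each inset 30 mm from the nearest pair of top edges from z = 0 to the bottom of the top.


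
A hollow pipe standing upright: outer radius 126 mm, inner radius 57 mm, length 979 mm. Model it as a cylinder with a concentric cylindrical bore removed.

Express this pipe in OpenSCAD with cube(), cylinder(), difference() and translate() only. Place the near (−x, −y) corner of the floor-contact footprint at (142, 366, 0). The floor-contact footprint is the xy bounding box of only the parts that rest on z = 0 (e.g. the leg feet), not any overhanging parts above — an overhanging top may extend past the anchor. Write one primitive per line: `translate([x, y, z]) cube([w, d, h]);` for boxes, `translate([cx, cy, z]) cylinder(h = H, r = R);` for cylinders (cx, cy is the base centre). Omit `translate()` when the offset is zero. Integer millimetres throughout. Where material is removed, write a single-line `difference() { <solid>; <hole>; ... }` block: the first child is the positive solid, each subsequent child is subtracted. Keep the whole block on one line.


difference() { translate([268, 492, 0]) cylinder(h = 979, r = 126); translate([268, 492, 0]) cylinder(h = 979, r = 57); }


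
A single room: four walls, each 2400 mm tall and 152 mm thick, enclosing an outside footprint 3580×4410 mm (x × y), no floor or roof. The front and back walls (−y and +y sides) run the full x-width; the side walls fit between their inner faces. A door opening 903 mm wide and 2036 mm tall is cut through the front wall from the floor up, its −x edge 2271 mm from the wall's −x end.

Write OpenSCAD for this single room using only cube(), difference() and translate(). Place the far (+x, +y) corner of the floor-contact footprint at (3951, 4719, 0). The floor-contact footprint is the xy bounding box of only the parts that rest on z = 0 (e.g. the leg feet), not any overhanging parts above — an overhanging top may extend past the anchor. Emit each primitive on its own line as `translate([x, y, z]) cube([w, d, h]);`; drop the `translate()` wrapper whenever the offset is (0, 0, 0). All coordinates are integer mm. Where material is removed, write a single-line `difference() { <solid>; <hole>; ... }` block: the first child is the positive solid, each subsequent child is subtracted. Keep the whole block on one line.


difference() { translate([371, 309, 0]) cube([3580, 152, 2400]); translate([2642, 309, 0]) cube([903, 152, 2036]); }
translate([371, 4567, 0]) cube([3580, 152, 2400]);
translate([371, 461, 0]) cube([152, 4106, 2400]);
translate([3799, 461, 0]) cube([152, 4106, 2400]);


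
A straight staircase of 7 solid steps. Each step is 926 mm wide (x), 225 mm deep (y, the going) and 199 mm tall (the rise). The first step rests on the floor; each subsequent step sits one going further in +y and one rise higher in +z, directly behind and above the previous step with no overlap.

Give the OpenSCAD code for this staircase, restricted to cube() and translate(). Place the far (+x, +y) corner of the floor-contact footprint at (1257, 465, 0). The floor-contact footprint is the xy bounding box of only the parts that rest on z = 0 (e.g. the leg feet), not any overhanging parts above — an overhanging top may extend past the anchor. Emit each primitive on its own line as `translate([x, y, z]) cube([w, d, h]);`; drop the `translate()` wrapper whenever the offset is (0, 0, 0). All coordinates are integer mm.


translate([331, 240, 0]) cube([926, 225, 199]);
translate([331, 465, 199]) cube([926, 225, 199]);
translate([331, 690, 398]) cube([926, 225, 199]);
translate([331, 915, 597]) cube([926, 225, 199]);
translate([331, 1140, 796]) cube([926, 225, 199]);
translate([331, 1365, 995]) cube([926, 225, 199]);
translate([331, 1590, 1194]) cube([926, 225, 199]);


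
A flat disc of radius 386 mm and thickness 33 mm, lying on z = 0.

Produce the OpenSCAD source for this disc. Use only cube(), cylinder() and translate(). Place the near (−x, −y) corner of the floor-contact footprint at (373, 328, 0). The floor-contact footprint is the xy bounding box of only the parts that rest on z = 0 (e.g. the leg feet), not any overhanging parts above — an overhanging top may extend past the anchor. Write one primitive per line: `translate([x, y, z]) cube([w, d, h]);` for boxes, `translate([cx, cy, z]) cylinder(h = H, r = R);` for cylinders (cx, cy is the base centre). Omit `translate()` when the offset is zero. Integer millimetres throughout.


translate([759, 714, 0]) cylinder(h = 33, r = 386);


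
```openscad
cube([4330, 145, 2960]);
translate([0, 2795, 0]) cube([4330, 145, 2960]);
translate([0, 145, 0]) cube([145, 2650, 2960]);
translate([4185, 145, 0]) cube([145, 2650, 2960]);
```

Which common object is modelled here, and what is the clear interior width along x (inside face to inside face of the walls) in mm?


A house (or room) frame. The interior width is 4040 mm.

Four 2960 mm walls enclosing a rectangle with no floor or roof — a room or house frame. Outside width is 4330 mm and wall thickness is 145 mm, so the interior width is 4330 − 2 × 145 = 4040 mm.


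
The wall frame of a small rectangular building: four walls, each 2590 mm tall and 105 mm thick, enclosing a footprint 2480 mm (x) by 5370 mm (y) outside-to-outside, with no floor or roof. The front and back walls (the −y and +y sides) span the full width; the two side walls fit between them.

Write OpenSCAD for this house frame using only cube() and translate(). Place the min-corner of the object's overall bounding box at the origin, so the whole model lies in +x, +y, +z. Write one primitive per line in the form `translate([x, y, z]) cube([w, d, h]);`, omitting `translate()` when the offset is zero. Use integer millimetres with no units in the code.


cube([2480, 105, 2590]);
translate([0, 5265, 0]) cube([2480, 105, 2590]);
translate([0, 105, 0]) cube([105, 5160, 2590]);
translate([2375, 105, 0]) cube([105, 5160, 2590]);


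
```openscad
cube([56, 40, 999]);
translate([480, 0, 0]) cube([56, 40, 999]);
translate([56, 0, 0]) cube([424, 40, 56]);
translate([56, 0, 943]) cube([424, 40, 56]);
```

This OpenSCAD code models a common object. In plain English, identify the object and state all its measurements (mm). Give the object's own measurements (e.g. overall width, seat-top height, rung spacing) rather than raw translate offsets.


A rectangular picture frame lying in the x–z plane (depth along y). The opening is 424 mm wide (x) by 887 mm tall (z), surrounded by a border 56 mm wide on all four sides. The frame is 40 mm deep and is made of two full-height vertical stiles with two horizontal rails fitted between them.


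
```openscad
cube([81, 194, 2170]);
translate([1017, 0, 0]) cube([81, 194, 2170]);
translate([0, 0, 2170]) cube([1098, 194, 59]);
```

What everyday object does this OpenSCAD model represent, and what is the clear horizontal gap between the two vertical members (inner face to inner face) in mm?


A door frame. The clear opening width is 936 mm.

Two 2170 mm tall posts with a header on top — a door frame. The left jamb is 81 mm wide at x = 0; the right jamb starts at x = 1017. The clear opening is 1017 − 81 = 936 mm.


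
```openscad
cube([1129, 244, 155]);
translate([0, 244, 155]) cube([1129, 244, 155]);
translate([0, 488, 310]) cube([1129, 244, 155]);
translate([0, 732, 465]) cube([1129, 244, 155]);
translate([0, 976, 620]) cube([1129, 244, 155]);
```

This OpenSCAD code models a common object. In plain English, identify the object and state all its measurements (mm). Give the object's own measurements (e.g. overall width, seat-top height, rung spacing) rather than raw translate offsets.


A straight staircase of 5 solid steps. Each step is 1129 mm wide (x), 244 mm deep (y, the going) and 155 mm tall (the rise). The first step rests on the floor; each subsequent step sits one going further in +y and one rise higher in +z, directly behind and above the previous step with no overlap.


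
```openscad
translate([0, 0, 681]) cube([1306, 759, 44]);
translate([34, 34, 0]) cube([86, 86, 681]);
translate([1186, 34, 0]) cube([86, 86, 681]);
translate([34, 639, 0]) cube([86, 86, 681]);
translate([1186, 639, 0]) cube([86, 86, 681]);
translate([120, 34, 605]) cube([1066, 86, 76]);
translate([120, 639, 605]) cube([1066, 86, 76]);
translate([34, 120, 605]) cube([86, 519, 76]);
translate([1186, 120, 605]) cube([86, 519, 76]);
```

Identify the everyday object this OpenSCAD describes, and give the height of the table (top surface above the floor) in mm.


A table. The table height is 725 mm.

A 1306×759×44 slab sits at z = 681 on four 86 mm square posts — a table. The top surface is at 681 + 44 = 725 mm.


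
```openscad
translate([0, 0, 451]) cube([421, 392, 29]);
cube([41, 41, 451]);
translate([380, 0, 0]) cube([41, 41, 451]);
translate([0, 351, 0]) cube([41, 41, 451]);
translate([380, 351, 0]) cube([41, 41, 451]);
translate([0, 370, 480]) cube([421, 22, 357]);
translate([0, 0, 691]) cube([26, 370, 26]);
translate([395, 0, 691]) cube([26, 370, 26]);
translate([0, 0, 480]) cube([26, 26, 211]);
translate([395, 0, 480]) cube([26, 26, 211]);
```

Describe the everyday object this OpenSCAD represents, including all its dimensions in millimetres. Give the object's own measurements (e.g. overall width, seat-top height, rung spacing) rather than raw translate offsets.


A chair. The seat is a 421×392×29 mm slab with its top at z = 480 mm, on four 41×41 mm corner legs (flush with the seat edges, standing on z = 0). A flat backrest 22 mm thick, 357 mm tall, spans the full seat width and rises from the seat top along its +y edge, rear face flush with the rear of the seat. Two armrests of 26×26 mm section run along each side from the seat's front edge to the front of the backrest, top faces 237 mm above the seat top and outer faces flush with the seat's x-edges; a 26×26 mm post under the front of each armrest stands on the seat at the front corner.
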